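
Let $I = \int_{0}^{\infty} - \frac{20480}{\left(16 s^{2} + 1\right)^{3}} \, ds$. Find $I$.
$- 960 \pi$

Recall the elementary integral
$$J(a) = \int_{0}^{\infty} - \frac{5}{a^{2} + s^{2}} \, ds = - \frac{5 \pi}{2 a}.$$

Differentiating under the integral sign with respect to $a$,
$$\frac{dJ}{da} = \int_{0}^{\infty} \frac{10 a}{\left(a^{2} + s^{2}\right)^{2}} \, ds = \frac{5 \pi}{2 a^{2}},$$
so $\int_{0}^{\infty} - \frac{5}{\left(a^{2} + s^{2}\right)^{2}} \, ds = - \frac{5 \pi}{4 a^{3}}$.

Repeating — each differentiation of $1/(s^2+a^2)^j$ produces $-2ja/(s^2+a^2)^{j+1}$ — and dividing through by $-2ja$ at each step yields, after $2$ differentiations in total,
$$\int_{0}^{\infty} - \frac{5}{\left(a^{2} + s^{2}\right)^{3}} \, ds = - \frac{15 \pi}{16 a^{5}}.$$

Setting $a = \frac{1}{4}$:
$$I = - 960 \pi.$$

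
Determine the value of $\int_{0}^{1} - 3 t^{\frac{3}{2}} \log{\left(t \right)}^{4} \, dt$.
$- \frac{2304}{3125}$

Start from the elementary integral
$$J(a) = \int_{0}^{1} - 3 t^{a} \, dt = - \frac{3}{a + 1}.$$

Differentiating under the integral sign brings down a factor of $\ln t$:
$$\frac{dJ}{da} = \int_{0}^{1} - 3 t^{a} \log{\left(t \right)} \, dt = \frac{3}{\left(a + 1\right)^{2}}.$$

Repeating $4$ times in total — each differentiation brings down another $\ln t$ — gives
$$\frac{d^{4}J}{da^{4}} = \int_{0}^{1} - 3 t^{a} \log{\left(t \right)}^{4} \, dt = - \frac{72}{\left(a + 1\right)^{5}},$$
and the integrand here is exactly the target integrand, so $I = - \frac{72}{\left(a + 1\right)^{5}}$.

Setting $a = \frac{3}{2}$:
$$I = - \frac{2304}{3125}.$$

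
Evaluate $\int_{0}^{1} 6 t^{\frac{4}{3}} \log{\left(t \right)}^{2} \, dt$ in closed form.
$\frac{324}{343}$

Start from the elementary integral
$$J(a) = \int_{0}^{1} 6 t^{a} \, dt = \frac{6}{a + 1}.$$

Differentiating under the integral sign brings down a factor of $\ln t$:
$$\frac{dJ}{da} = \int_{0}^{1} 6 t^{a} \log{\left(t \right)} \, dt = - \frac{6}{\left(a + 1\right)^{2}}.$$

Repeating twice in total — each differentiation brings down another $\ln t$ — gives
$$\frac{d^{2}J}{da^{2}} = \int_{0}^{1} 6 t^{a} \log{\left(t \right)}^{2} \, dt = \frac{12}{\left(a + 1\right)^{3}},$$
and the integrand here is exactly the target integrand, so $I = \frac{12}{\left(a + 1\right)^{3}}$.

Setting $a = \frac{4}{3}$:
$$I = \frac{324}{343}.$$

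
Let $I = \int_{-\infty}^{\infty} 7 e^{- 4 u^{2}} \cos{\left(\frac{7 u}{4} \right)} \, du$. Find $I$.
$\frac{7 \sqrt{\pi}}{2 e^{\frac{49}{256}}}$

Define $I(b) = \int_{-\infty}^{\infty} 7 e^{- 4 u^{2}} \cos{\left(b u \right)} \, du$.

Differentiating under the integral sign,
$$I'(b) = \int_{-\infty}^{\infty} - 7 u e^{- 4 u^{2}} \sin{\left(b u \right)} \, du.$$

Integrate $\int_{-\infty}^{\infty} u \sin(b u)\, e^{- 4 u^{2}}\, du$ by parts with $w = \sin(b u)$ and $dv = u\, e^{- 4 u^{2}}\, du$, giving $v = - \frac{e^{- 4 u^{2}}}{8}$. The boundary term vanishes and
$$\int_{-\infty}^{\infty} u \sin(b u)\, e^{- 4 u^{2}}\, du = \frac{b}{8} \int_{-\infty}^{\infty} \cos(b u)\, e^{- 4 u^{2}}\, du,$$
so $I'(b) = - \frac{b}{8}\, I(b)$.

This is a separable first-order ODE; solving with the initial condition $I(0) = \int_{-\infty}^{\infty} 7 e^{- 4 u^{2}}\,du = \frac{7 \sqrt{\pi}}{2}$ gives
$$I(b) = \frac{7 \sqrt{\pi} e^{- \frac{b^{2}}{16}}}{2}.$$

Setting $b = \frac{7}{4}$:
$$I = \frac{7 \sqrt{\pi}}{2 e^{\frac{49}{256}}}.$$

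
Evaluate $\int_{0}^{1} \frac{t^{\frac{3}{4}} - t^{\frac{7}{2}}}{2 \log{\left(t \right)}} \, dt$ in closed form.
$\log{\left(\frac{\sqrt{14}}{6} \right)}$

Introduce a parameter $a$ in the exponent: let $I(a) = \int_{0}^{1} \frac{- t^{\frac{7}{2}} + t^{a}}{2 \log{\left(t \right)}} \, dt$.

Since $\dfrac{\partial}{\partial a}\,t^{a} = t^{a} \ln t$, the $\ln t$ in the denominator cancels and
$$\frac{dI}{da} = \int_{0}^{1} \frac{1}{2} t^{a} \, dt = \frac{1}{2} \left[\frac{t^{a+1}}{a+1}\right]_0^1 = \frac{1}{2 \left(a + 1\right)}.$$

Integrating with respect to $a$ gives $I(a) = \frac{\log{\left(a + 1 \right)}}{2} - \log{\left(3 \right)} + \frac{\log{\left(2 \right)}}{2} + C$.

At $a = \frac{7}{2}$ the integrand is identically $0$, so $I(\frac{7}{2}) = 0$. The closed form gives $0$, hence $C = 0$.

Setting $a = \frac{3}{4}$:
$$I = \log{\left(\frac{\sqrt{14}}{6} \right)}.$$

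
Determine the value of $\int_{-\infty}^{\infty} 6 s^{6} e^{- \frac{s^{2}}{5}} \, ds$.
$\frac{5625 \sqrt{5} \sqrt{\pi}}{4}$

Begin with the known integral
$$J(a) = \int_{-\infty}^{\infty} 6 e^{- a s^{2}} \, ds = \frac{6 \sqrt{\pi}}{\sqrt{a}}.$$

Differentiating under the integral sign brings down a factor of $(-s^2)$:
$$\frac{dJ}{da} = \int_{-\infty}^{\infty} - 6 s^{2} e^{- a s^{2}} \, ds = - \frac{3 \sqrt{\pi}}{a^{\frac{3}{2}}}.$$

Repeating $3$ times in total — each differentiation brings down another $(-s^2)$ — gives
$$\frac{d^{3}J}{da^{3}} = \int_{-\infty}^{\infty} - 6 s^{6} e^{- a s^{2}} \, ds = - \frac{45 \sqrt{\pi}}{4 a^{\frac{7}{2}}},$$
and the integrand here is $(-1)^{3}$ times the target integrand, so $I = (-1)^{3}\,\frac{d^{3}J}{da^{3}} = \frac{45 \sqrt{\pi}}{4 a^{\frac{7}{2}}}$.

Setting $a = \frac{1}{5}$:
$$I = \frac{5625 \sqrt{5} \sqrt{\pi}}{4}.$$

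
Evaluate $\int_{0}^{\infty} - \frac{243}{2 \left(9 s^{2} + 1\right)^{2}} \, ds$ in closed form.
$- \frac{81 \pi}{8}$

Start from the standard arctangent integral
$$J(a) = \int_{0}^{\infty} - \frac{3}{2 \left(a^{2} + s^{2}\right)} \, ds = - \frac{3 \pi}{4 a}.$$

Differentiating under the integral sign with respect to $a$,
$$\frac{dJ}{da} = \int_{0}^{\infty} \frac{3 a}{\left(a^{2} + s^{2}\right)^{2}} \, ds = \frac{3 \pi}{4 a^{2}},$$
so $\int_{0}^{\infty} - \frac{3}{2 \left(a^{2} + s^{2}\right)^{2}} \, ds = - \frac{3 \pi}{8 a^{3}}$.

Setting $a = \frac{1}{3}$:
$$I = - \frac{81 \pi}{8}.$$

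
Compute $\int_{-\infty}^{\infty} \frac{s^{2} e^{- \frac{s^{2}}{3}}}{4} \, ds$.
$\frac{3 \sqrt{3} \sqrt{\pi}}{8}$

Begin with the known integral
$$J(a) = \int_{-\infty}^{\infty} \frac{e^{- a s^{2}}}{4} \, ds = \frac{\sqrt{\pi}}{4 \sqrt{a}}.$$

Differentiating under the integral sign brings down a factor of $(-s^2)$:
$$\frac{dJ}{da} = \int_{-\infty}^{\infty} - \frac{s^{2} e^{- a s^{2}}}{4} \, ds = - \frac{\sqrt{\pi}}{8 a^{\frac{3}{2}}}.$$

The integral on the left is $-I$, so $I = \frac{\sqrt{\pi}}{8 a^{\frac{3}{2}}}$.

Setting $a = \frac{1}{3}$:
$$I = \frac{3 \sqrt{3} \sqrt{\pi}}{8}.$$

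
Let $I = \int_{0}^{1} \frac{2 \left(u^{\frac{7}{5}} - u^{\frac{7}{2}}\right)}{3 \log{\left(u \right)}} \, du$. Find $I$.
$\log{\left(\frac{4 \sqrt[3]{15}}{15} \right)}$

Consider the one-parameter family: let $I(a) = \int_{0}^{1} \frac{2 \left(u^{\frac{7}{5}} - u^{a}\right)}{3 \log{\left(u \right)}} \, du$.

Since $\dfrac{\partial}{\partial a}\,u^{a} = u^{a} \ln u$, the $\ln u$ in the denominator cancels and
$$\frac{dI}{da} = \int_{0}^{1} - \frac{2}{3} u^{a} \, du = - \frac{2}{3} \left[\frac{u^{a+1}}{a+1}\right]_0^1 = - \frac{2}{3 a + 3}.$$

Integrating with respect to $a$ gives $I(a) = - \frac{2 \log{\left(a + 1 \right)}}{3} - \frac{2 \log{\left(5 \right)}}{3} + \frac{2 \log{\left(12 \right)}}{3} + C$.

At $a = \frac{7}{5}$ the integrand is identically $0$, so $I(\frac{7}{5}) = 0$. The closed form gives $0$, hence $C = 0$.

Setting $a = \frac{7}{2}$:
$$I = \log{\left(\frac{4 \sqrt[3]{15}}{15} \right)}.$$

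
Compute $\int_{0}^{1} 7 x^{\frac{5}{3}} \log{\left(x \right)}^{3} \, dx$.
$- \frac{1701}{2048}$

Consider the simpler parametrised integral
$$J(a) = \int_{0}^{1} 7 x^{a} \, dx = \frac{7}{a + 1}.$$

Differentiating under the integral sign brings down a factor of $\ln x$:
$$\frac{dJ}{da} = \int_{0}^{1} 7 x^{a} \log{\left(x \right)} \, dx = - \frac{7}{\left(a + 1\right)^{2}}.$$

Repeating $3$ times in total — each differentiation brings down another $\ln x$ — gives
$$\frac{d^{3}J}{da^{3}} = \int_{0}^{1} 7 x^{a} \log{\left(x \right)}^{3} \, dx = - \frac{42}{\left(a + 1\right)^{4}},$$
and the integrand here is exactly the target integrand, so $I = - \frac{42}{\left(a + 1\right)^{4}}$.

Setting $a = \frac{5}{3}$:
$$I = - \frac{1701}{2048}.$$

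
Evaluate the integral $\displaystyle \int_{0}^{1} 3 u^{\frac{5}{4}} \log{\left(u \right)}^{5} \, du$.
$- \frac{163840}{59049}$

Start from the elementary integral
$$J(a) = \int_{0}^{1} 3 u^{a} \, du = \frac{3}{a + 1}.$$

Differentiating under the integral sign brings down a factor of $\ln u$:
$$\frac{dJ}{da} = \int_{0}^{1} 3 u^{a} \log{\left(u \right)} \, du = - \frac{3}{\left(a + 1\right)^{2}}.$$

Repeating $5$ times in total — each differentiation brings down another $\ln u$ — gives
$$\frac{d^{5}J}{da^{5}} = \int_{0}^{1} 3 u^{a} \log{\left(u \right)}^{5} \, du = - \frac{360}{\left(a + 1\right)^{6}},$$
and the integrand here is exactly the target integrand, so $I = - \frac{360}{\left(a + 1\right)^{6}}$.

Setting $a = \frac{5}{4}$:
$$I = - \frac{163840}{59049}.$$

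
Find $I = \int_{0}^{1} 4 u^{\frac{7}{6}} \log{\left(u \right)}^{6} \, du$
$\frac{806215680}{62748517}$

Begin with the known integral
$$J(a) = \int_{0}^{1} 4 u^{a} \, du = \frac{4}{a + 1}.$$

Differentiating under the integral sign brings down a factor of $\ln u$:
$$\frac{dJ}{da} = \int_{0}^{1} 4 u^{a} \log{\left(u \right)} \, du = - \frac{4}{\left(a + 1\right)^{2}}.$$

Repeating $6$ times in total — each differentiation brings down another $\ln u$ — gives
$$\frac{d^{6}J}{da^{6}} = \int_{0}^{1} 4 u^{a} \log{\left(u \right)}^{6} \, du = \frac{2880}{\left(a + 1\right)^{7}},$$
and the integrand here is exactly the target integrand, so $I = \frac{2880}{\left(a + 1\right)^{7}}$.

Setting $a = \frac{7}{6}$:
$$I = \frac{806215680}{62748517}.$$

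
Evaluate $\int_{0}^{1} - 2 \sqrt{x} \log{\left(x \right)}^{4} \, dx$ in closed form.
$- \frac{512}{81}$

Start from the elementary integral
$$J(a) = \int_{0}^{1} - 2 x^{a} \, dx = - \frac{2}{a + 1}.$$

Differentiating under the integral sign brings down a factor of $\ln x$:
$$\frac{dJ}{da} = \int_{0}^{1} - 2 x^{a} \log{\left(x \right)} \, dx = \frac{2}{\left(a + 1\right)^{2}}.$$

Repeating $4$ times in total — each differentiation brings down another $\ln x$ — gives
$$\frac{d^{4}J}{da^{4}} = \int_{0}^{1} - 2 x^{a} \log{\left(x \right)}^{4} \, dx = - \frac{48}{\left(a + 1\right)^{5}},$$
and the integrand here is exactly the target integrand, so $I = - \frac{48}{\left(a + 1\right)^{5}}$.

Setting $a = \frac{1}{2}$:
$$I = - \frac{512}{81}.$$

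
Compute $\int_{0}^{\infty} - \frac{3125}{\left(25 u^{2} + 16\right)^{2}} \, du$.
$- \frac{625 \pi}{256}$

Begin with the known result
$$J(a) = \int_{0}^{\infty} - \frac{5}{a^{2} + u^{2}} \, du = - \frac{5 \pi}{2 a}.$$

Differentiating under the integral sign with respect to $a$,
$$\frac{dJ}{da} = \int_{0}^{\infty} \frac{10 a}{\left(a^{2} + u^{2}\right)^{2}} \, du = \frac{5 \pi}{2 a^{2}},$$
so $\int_{0}^{\infty} - \frac{5}{\left(a^{2} + u^{2}\right)^{2}} \, du = - \frac{5 \pi}{4 a^{3}}$.

Setting $a = \frac{4}{5}$:
$$I = - \frac{625 \pi}{256}.$$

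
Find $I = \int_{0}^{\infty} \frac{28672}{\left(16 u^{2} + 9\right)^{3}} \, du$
$\frac{448 \pi}{81}$

Recall the elementary integral
$$J(a) = \int_{0}^{\infty} \frac{7}{a^{2} + u^{2}} \, du = \frac{7 \pi}{2 a}.$$

Differentiating under the integral sign with respect to $a$,
$$\frac{dJ}{da} = \int_{0}^{\infty} - \frac{14 a}{\left(a^{2} + u^{2}\right)^{2}} \, du = - \frac{7 \pi}{2 a^{2}},$$
so $\int_{0}^{\infty} \frac{7}{\left(a^{2} + u^{2}\right)^{2}} \, du = \frac{7 \pi}{4 a^{3}}$.

Repeating — each differentiation of $1/(u^2+a^2)^j$ produces $-2ja/(u^2+a^2)^{j+1}$ — and dividing through by $-2ja$ at each step yields, after $2$ differentiations in total,
$$\int_{0}^{\infty} \frac{7}{\left(a^{2} + u^{2}\right)^{3}} \, du = \frac{21 \pi}{16 a^{5}}.$$

Setting $a = \frac{3}{4}$:
$$I = \frac{448 \pi}{81}.$$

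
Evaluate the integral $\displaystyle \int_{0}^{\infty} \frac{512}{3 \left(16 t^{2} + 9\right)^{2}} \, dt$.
$\frac{32 \pi}{81}$

Recall the elementary integral
$$J(a) = \int_{0}^{\infty} \frac{2}{3 \left(a^{2} + t^{2}\right)} \, dt = \frac{\pi}{3 a}.$$

Differentiating under the integral sign with respect to $a$,
$$\frac{dJ}{da} = \int_{0}^{\infty} - \frac{4 a}{3 \left(a^{2} + t^{2}\right)^{2}} \, dt = - \frac{\pi}{3 a^{2}},$$
so $\int_{0}^{\infty} \frac{2}{3 \left(a^{2} + t^{2}\right)^{2}} \, dt = \frac{\pi}{6 a^{3}}$.

Setting $a = \frac{3}{4}$:
$$I = \frac{32 \pi}{81}.$$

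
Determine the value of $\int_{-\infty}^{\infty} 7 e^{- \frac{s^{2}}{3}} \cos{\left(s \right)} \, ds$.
$\frac{7 \sqrt{3} \sqrt{\pi}}{e^{\frac{3}{4}}}$

Define $I(b) = \int_{-\infty}^{\infty} 7 e^{- \frac{s^{2}}{3}} \cos{\left(b s \right)} \, ds$.

Differentiating under the integral sign,
$$I'(b) = \int_{-\infty}^{\infty} - 7 s e^{- \frac{s^{2}}{3}} \sin{\left(b s \right)} \, ds.$$

Integrate $\int_{-\infty}^{\infty} s \sin(b s)\, e^{- \frac{s^{2}}{3}}\, ds$ by parts with $u = \sin(b s)$ and $dv = s\, e^{- \frac{s^{2}}{3}}\, ds$, giving $v = - \frac{3 e^{- \frac{s^{2}}{3}}}{2}$. The boundary term vanishes and
$$\int_{-\infty}^{\infty} s \sin(b s)\, e^{- \frac{s^{2}}{3}}\, ds = \frac{3 b}{2} \int_{-\infty}^{\infty} \cos(b s)\, e^{- \frac{s^{2}}{3}}\, ds,$$
so $I'(b) = - \frac{3 b}{2}\, I(b)$.

This is a separable first-order ODE; solving with the initial condition $I(0) = \int_{-\infty}^{\infty} 7 e^{- \frac{s^{2}}{3}}\,ds = 7 \sqrt{3} \sqrt{\pi}$ gives
$$I(b) = 7 \sqrt{3} \sqrt{\pi} e^{- \frac{3 b^{2}}{4}}.$$

Setting $b = 1$:
$$I = \frac{7 \sqrt{3} \sqrt{\pi}}{e^{\frac{3}{4}}}.$$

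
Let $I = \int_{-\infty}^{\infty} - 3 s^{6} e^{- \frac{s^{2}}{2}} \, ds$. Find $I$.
$- 45 \sqrt{2} \sqrt{\pi}$

Consider the simpler parametrised integral
$$J(a) = \int_{-\infty}^{\infty} - 3 e^{- a s^{2}} \, ds = - \frac{3 \sqrt{\pi}}{\sqrt{a}}.$$

Differentiating under the integral sign brings down a factor of $(-s^2)$:
$$\frac{dJ}{da} = \int_{-\infty}^{\infty} 3 s^{2} e^{- a s^{2}} \, ds = \frac{3 \sqrt{\pi}}{2 a^{\frac{3}{2}}}.$$

Repeating $3$ times in total — each differentiation brings down another $(-s^2)$ — gives
$$\frac{d^{3}J}{da^{3}} = \int_{-\infty}^{\infty} 3 s^{6} e^{- a s^{2}} \, ds = \frac{45 \sqrt{\pi}}{8 a^{\frac{7}{2}}},$$
and the integrand here is $(-1)^{3}$ times the target integrand, so $I = (-1)^{3}\,\frac{d^{3}J}{da^{3}} = - \frac{45 \sqrt{\pi}}{8 a^{\frac{7}{2}}}$.

Setting $a = \frac{1}{2}$:
$$I = - 45 \sqrt{2} \sqrt{\pi}.$$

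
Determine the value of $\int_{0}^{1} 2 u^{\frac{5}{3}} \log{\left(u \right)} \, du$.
$- \frac{9}{32}$

Begin with the known integral
$$J(a) = \int_{0}^{1} 2 u^{a} \, du = \frac{2}{a + 1}.$$

Differentiating under the integral sign brings down a factor of $\ln u$:
$$\frac{dJ}{da} = \int_{0}^{1} 2 u^{a} \log{\left(u \right)} \, du = - \frac{2}{\left(a + 1\right)^{2}}.$$

The integral on the left is $I$, so $I = - \frac{2}{\left(a + 1\right)^{2}}$.

Setting $a = \frac{5}{3}$:
$$I = - \frac{9}{32}.$$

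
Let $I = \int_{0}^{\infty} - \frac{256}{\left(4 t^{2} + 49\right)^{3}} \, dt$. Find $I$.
$- \frac{24 \pi}{16807}$

Start from the standard arctangent integral
$$J(a) = \int_{0}^{\infty} - \frac{4}{a^{2} + t^{2}} \, dt = - \frac{2 \pi}{a}.$$

Differentiating under the integral sign with respect to $a$,
$$\frac{dJ}{da} = \int_{0}^{\infty} \frac{8 a}{\left(a^{2} + t^{2}\right)^{2}} \, dt = \frac{2 \pi}{a^{2}},$$
so $\int_{0}^{\infty} - \frac{4}{\left(a^{2} + t^{2}\right)^{2}} \, dt = - \frac{\pi}{a^{3}}$.

Repeating — each differentiation of $1/(t^2+a^2)^j$ produces $-2ja/(t^2+a^2)^{j+1}$ — and dividing through by $-2ja$ at each step yields, after $2$ differentiations in total,
$$\int_{0}^{\infty} - \frac{4}{\left(a^{2} + t^{2}\right)^{3}} \, dt = - \frac{3 \pi}{4 a^{5}}.$$

Setting $a = \frac{7}{2}$:
$$I = - \frac{24 \pi}{16807}.$$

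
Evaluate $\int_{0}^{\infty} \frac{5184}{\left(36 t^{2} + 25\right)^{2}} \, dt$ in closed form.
$\frac{216 \pi}{125}$

Recall the elementary integral
$$J(a) = \int_{0}^{\infty} \frac{4}{a^{2} + t^{2}} \, dt = \frac{2 \pi}{a}.$$

Differentiating under the integral sign with respect to $a$,
$$\frac{dJ}{da} = \int_{0}^{\infty} - \frac{8 a}{\left(a^{2} + t^{2}\right)^{2}} \, dt = - \frac{2 \pi}{a^{2}},$$
so $\int_{0}^{\infty} \frac{4}{\left(a^{2} + t^{2}\right)^{2}} \, dt = \frac{\pi}{a^{3}}$.

Setting $a = \frac{5}{6}$:
$$I = \frac{216 \pi}{125}.$$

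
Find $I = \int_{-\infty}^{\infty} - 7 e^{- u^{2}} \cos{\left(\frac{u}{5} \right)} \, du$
$- \frac{7 \sqrt{\pi}}{e^{\frac{1}{100}}}$

Treat the cosine frequency as a parameter and define $I(b) = \int_{-\infty}^{\infty} - 7 e^{- u^{2}} \cos{\left(b u \right)} \, du$.

Differentiating under the integral sign,
$$I'(b) = \int_{-\infty}^{\infty} 7 u e^{- u^{2}} \sin{\left(b u \right)} \, du.$$

Integrate $\int_{-\infty}^{\infty} u \sin(b u)\, e^{- u^{2}}\, du$ by parts with $w = \sin(b u)$ and $dv = u\, e^{- u^{2}}\, du$, giving $v = - \frac{e^{- u^{2}}}{2}$. The boundary term vanishes and
$$\int_{-\infty}^{\infty} u \sin(b u)\, e^{- u^{2}}\, du = \frac{b}{2} \int_{-\infty}^{\infty} \cos(b u)\, e^{- u^{2}}\, du,$$
so $I'(b) = - \frac{b}{2}\, I(b)$.

This is a separable first-order ODE; solving with the initial condition $I(0) = \int_{-\infty}^{\infty} - 7 e^{- u^{2}}\,du = - 7 \sqrt{\pi}$ gives
$$I(b) = - 7 \sqrt{\pi} e^{- \frac{b^{2}}{4}}.$$

Setting $b = \frac{1}{5}$:
$$I = - \frac{7 \sqrt{\pi}}{e^{\frac{1}{100}}}.$$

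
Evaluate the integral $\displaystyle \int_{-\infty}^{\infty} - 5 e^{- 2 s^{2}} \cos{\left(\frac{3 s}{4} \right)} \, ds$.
$- \frac{5 \sqrt{2} \sqrt{\pi}}{2 e^{\frac{9}{128}}}$

Define $I(b) = \int_{-\infty}^{\infty} - 5 e^{- 2 s^{2}} \cos{\left(b s \right)} \, ds$.

Differentiating under the integral sign,
$$I'(b) = \int_{-\infty}^{\infty} 5 s e^{- 2 s^{2}} \sin{\left(b s \right)} \, ds.$$

Integrate $\int_{-\infty}^{\infty} s \sin(b s)\, e^{- 2 s^{2}}\, ds$ by parts with $u = \sin(b s)$ and $dv = s\, e^{- 2 s^{2}}\, ds$, giving $v = - \frac{e^{- 2 s^{2}}}{4}$. The boundary term vanishes and
$$\int_{-\infty}^{\infty} s \sin(b s)\, e^{- 2 s^{2}}\, ds = \frac{b}{4} \int_{-\infty}^{\infty} \cos(b s)\, e^{- 2 s^{2}}\, ds,$$
so $I'(b) = - \frac{b}{4}\, I(b)$.

This is a separable first-order ODE; solving with the initial condition $I(0) = \int_{-\infty}^{\infty} - 5 e^{- 2 s^{2}}\,ds = - \frac{5 \sqrt{2} \sqrt{\pi}}{2}$ gives
$$I(b) = - \frac{5 \sqrt{2} \sqrt{\pi} e^{- \frac{b^{2}}{8}}}{2}.$$

Setting $b = \frac{3}{4}$:
$$I = - \frac{5 \sqrt{2} \sqrt{\pi}}{2 e^{\frac{9}{128}}}.$$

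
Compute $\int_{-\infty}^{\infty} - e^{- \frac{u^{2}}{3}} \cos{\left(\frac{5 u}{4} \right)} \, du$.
$- \frac{\sqrt{3} \sqrt{\pi}}{e^{\frac{75}{64}}}$

Treat the cosine frequency as a parameter and define $I(b) = \int_{-\infty}^{\infty} - e^{- \frac{u^{2}}{3}} \cos{\left(b u \right)} \, du$.

Differentiating under the integral sign,
$$I'(b) = \int_{-\infty}^{\infty} u e^{- \frac{u^{2}}{3}} \sin{\left(b u \right)} \, du.$$

Integrate $\int_{-\infty}^{\infty} u \sin(b u)\, e^{- \frac{u^{2}}{3}}\, du$ by parts with $w = \sin(b u)$ and $dv = u\, e^{- \frac{u^{2}}{3}}\, du$, giving $v = - \frac{3 e^{- \frac{u^{2}}{3}}}{2}$. The boundary term vanishes and
$$\int_{-\infty}^{\infty} u \sin(b u)\, e^{- \frac{u^{2}}{3}}\, du = \frac{3 b}{2} \int_{-\infty}^{\infty} \cos(b u)\, e^{- \frac{u^{2}}{3}}\, du,$$
so $I'(b) = - \frac{3 b}{2}\, I(b)$.

This is a separable first-order ODE; solving with the initial condition $I(0) = \int_{-\infty}^{\infty} - e^{- \frac{u^{2}}{3}}\,du = - \sqrt{3} \sqrt{\pi}$ gives
$$I(b) = - \sqrt{3} \sqrt{\pi} e^{- \frac{3 b^{2}}{4}}.$$

Setting $b = \frac{5}{4}$:
$$I = - \frac{\sqrt{3} \sqrt{\pi}}{e^{\frac{75}{64}}}.$$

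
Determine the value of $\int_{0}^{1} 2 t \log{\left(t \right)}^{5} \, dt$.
$- \frac{15}{4}$

Start from the elementary integral
$$J(a) = \int_{0}^{1} 2 t^{a} \, dt = \frac{2}{a + 1}.$$

Differentiating under the integral sign brings down a factor of $\ln t$:
$$\frac{dJ}{da} = \int_{0}^{1} 2 t^{a} \log{\left(t \right)} \, dt = - \frac{2}{\left(a + 1\right)^{2}}.$$

Repeating $5$ times in total — each differentiation brings down another $\ln t$ — gives
$$\frac{d^{5}J}{da^{5}} = \int_{0}^{1} 2 t^{a} \log{\left(t \right)}^{5} \, dt = - \frac{240}{\left(a + 1\right)^{6}},$$
and the integrand here is exactly the target integrand, so $I = - \frac{240}{\left(a + 1\right)^{6}}$.

Setting $a = 1$:
$$I = - \frac{15}{4}.$$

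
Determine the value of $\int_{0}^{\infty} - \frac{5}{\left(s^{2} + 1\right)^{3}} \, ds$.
$- \frac{15 \pi}{16}$

Start from the standard arctangent integral
$$J(a) = \int_{0}^{\infty} - \frac{5}{a^{2} + s^{2}} \, ds = - \frac{5 \pi}{2 a}.$$

Differentiating under the integral sign with respect to $a$,
$$\frac{dJ}{da} = \int_{0}^{\infty} \frac{10 a}{\left(a^{2} + s^{2}\right)^{2}} \, ds = \frac{5 \pi}{2 a^{2}},$$
so $\int_{0}^{\infty} - \frac{5}{\left(a^{2} + s^{2}\right)^{2}} \, ds = - \frac{5 \pi}{4 a^{3}}$.

Repeating — each differentiation of $1/(s^2+a^2)^j$ produces $-2ja/(s^2+a^2)^{j+1}$ — and dividing through by $-2ja$ at each step yields, after $2$ differentiations in total,
$$\int_{0}^{\infty} - \frac{5}{\left(a^{2} + s^{2}\right)^{3}} \, ds = - \frac{15 \pi}{16 a^{5}}.$$

Setting $a = 1$:
$$I = - \frac{15 \pi}{16}.$$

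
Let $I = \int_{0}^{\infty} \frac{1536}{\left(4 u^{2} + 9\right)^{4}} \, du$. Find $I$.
$\frac{40 \pi}{729}$

Begin with the known result
$$J(a) = \int_{0}^{\infty} \frac{6}{a^{2} + u^{2}} \, du = \frac{3 \pi}{a}.$$

Differentiating under the integral sign with respect to $a$,
$$\frac{dJ}{da} = \int_{0}^{\infty} - \frac{12 a}{\left(a^{2} + u^{2}\right)^{2}} \, du = - \frac{3 \pi}{a^{2}},$$
so $\int_{0}^{\infty} \frac{6}{\left(a^{2} + u^{2}\right)^{2}} \, du = \frac{3 \pi}{2 a^{3}}$.

Repeating — each differentiation of $1/(u^2+a^2)^j$ produces $-2ja/(u^2+a^2)^{j+1}$ — and dividing through by $-2ja$ at each step yields, after $3$ differentiations in total,
$$\int_{0}^{\infty} \frac{6}{\left(a^{2} + u^{2}\right)^{4}} \, du = \frac{15 \pi}{16 a^{7}}.$$

Setting $a = \frac{3}{2}$:
$$I = \frac{40 \pi}{729}.$$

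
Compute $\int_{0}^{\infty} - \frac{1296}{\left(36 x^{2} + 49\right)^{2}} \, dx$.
$- \frac{54 \pi}{343}$

Start from the standard arctangent integral
$$J(a) = \int_{0}^{\infty} - \frac{1}{a^{2} + x^{2}} \, dx = - \frac{\pi}{2 a}.$$

Differentiating under the integral sign with respect to $a$,
$$\frac{dJ}{da} = \int_{0}^{\infty} \frac{2 a}{\left(a^{2} + x^{2}\right)^{2}} \, dx = \frac{\pi}{2 a^{2}},$$
so $\int_{0}^{\infty} - \frac{1}{\left(a^{2} + x^{2}\right)^{2}} \, dx = - \frac{\pi}{4 a^{3}}$.

Setting $a = \frac{7}{6}$:
$$I = - \frac{54 \pi}{343}.$$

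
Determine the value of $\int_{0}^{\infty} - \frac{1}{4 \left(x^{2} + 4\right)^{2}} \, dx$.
$- \frac{\pi}{128}$

Start from the standard arctangent integral
$$J(a) = \int_{0}^{\infty} - \frac{1}{4 \left(a^{2} + x^{2}\right)} \, dx = - \frac{\pi}{8 a}.$$

Differentiating under the integral sign with respect to $a$,
$$\frac{dJ}{da} = \int_{0}^{\infty} \frac{a}{2 \left(a^{2} + x^{2}\right)^{2}} \, dx = \frac{\pi}{8 a^{2}},$$
so $\int_{0}^{\infty} - \frac{1}{4 \left(a^{2} + x^{2}\right)^{2}} \, dx = - \frac{\pi}{16 a^{3}}$.

Setting $a = 2$:
$$I = - \frac{\pi}{128}.$$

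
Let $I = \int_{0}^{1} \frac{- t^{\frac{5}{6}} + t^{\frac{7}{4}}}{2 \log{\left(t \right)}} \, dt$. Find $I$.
$- \log{\left(2 \right)} + \frac{\log{\left(6 \right)}}{2}$

Introduce a parameter $a$ in the exponent: let $I(a) = \int_{0}^{1} \frac{- t^{\frac{5}{6}} + t^{a}}{2 \log{\left(t \right)}} \, dt$.

Since $\dfrac{\partial}{\partial a}\,t^{a} = t^{a} \ln t$, the $\ln t$ in the denominator cancels and
$$\frac{dI}{da} = \int_{0}^{1} \frac{1}{2} t^{a} \, dt = \frac{1}{2} \left[\frac{t^{a+1}}{a+1}\right]_0^1 = \frac{1}{2 \left(a + 1\right)}.$$

Integrating with respect to $a$ gives $I(a) = \log{\left(\frac{\sqrt{66} \sqrt{a + 1}}{11} \right)} + C$.

At $a = \frac{5}{6}$ the integrand is identically $0$, so $I(\frac{5}{6}) = 0$. The closed form gives $0$, hence $C = 0$.

Setting $a = \frac{7}{4}$:
$$I = - \log{\left(2 \right)} + \frac{\log{\left(6 \right)}}{2}.$$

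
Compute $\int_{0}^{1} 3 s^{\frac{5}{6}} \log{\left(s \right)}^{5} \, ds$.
$- \frac{16796160}{1771561}$

Start from the elementary integral
$$J(a) = \int_{0}^{1} 3 s^{a} \, ds = \frac{3}{a + 1}.$$

Differentiating under the integral sign brings down a factor of $\ln s$:
$$\frac{dJ}{da} = \int_{0}^{1} 3 s^{a} \log{\left(s \right)} \, ds = - \frac{3}{\left(a + 1\right)^{2}}.$$

Repeating $5$ times in total — each differentiation brings down another $\ln s$ — gives
$$\frac{d^{5}J}{da^{5}} = \int_{0}^{1} 3 s^{a} \log{\left(s \right)}^{5} \, ds = - \frac{360}{\left(a + 1\right)^{6}},$$
and the integrand here is exactly the target integrand, so $I = - \frac{360}{\left(a + 1\right)^{6}}$.

Setting $a = \frac{5}{6}$:
$$I = - \frac{16796160}{1771561}.$$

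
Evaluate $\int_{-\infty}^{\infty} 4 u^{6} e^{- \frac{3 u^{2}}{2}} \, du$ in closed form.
$\frac{20 \sqrt{6} \sqrt{\pi}}{27}$

Begin with the known integral
$$J(a) = \int_{-\infty}^{\infty} 4 e^{- a u^{2}} \, du = \frac{4 \sqrt{\pi}}{\sqrt{a}}.$$

Differentiating under the integral sign brings down a factor of $(-u^2)$:
$$\frac{dJ}{da} = \int_{-\infty}^{\infty} - 4 u^{2} e^{- a u^{2}} \, du = - \frac{2 \sqrt{\pi}}{a^{\frac{3}{2}}}.$$

Repeating $3$ times in total — each differentiation brings down another $(-u^2)$ — gives
$$\frac{d^{3}J}{da^{3}} = \int_{-\infty}^{\infty} - 4 u^{6} e^{- a u^{2}} \, du = - \frac{15 \sqrt{\pi}}{2 a^{\frac{7}{2}}},$$
and the integrand here is $(-1)^{3}$ times the target integrand, so $I = (-1)^{3}\,\frac{d^{3}J}{da^{3}} = \frac{15 \sqrt{\pi}}{2 a^{\frac{7}{2}}}$.

Setting $a = \frac{3}{2}$:
$$I = \frac{20 \sqrt{6} \sqrt{\pi}}{27}.$$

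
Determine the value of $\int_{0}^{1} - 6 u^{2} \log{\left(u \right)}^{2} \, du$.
$- \frac{4}{9}$

Consider the simpler parametrised integral
$$J(a) = \int_{0}^{1} - 6 u^{a} \, du = - \frac{6}{a + 1}.$$

Differentiating under the integral sign brings down a factor of $\ln u$:
$$\frac{dJ}{da} = \int_{0}^{1} - 6 u^{a} \log{\left(u \right)} \, du = \frac{6}{\left(a + 1\right)^{2}}.$$

Repeating twice in total — each differentiation brings down another $\ln u$ — gives
$$\frac{d^{2}J}{da^{2}} = \int_{0}^{1} - 6 u^{a} \log{\left(u \right)}^{2} \, du = - \frac{12}{\left(a + 1\right)^{3}},$$
and the integrand here is exactly the target integrand, so $I = - \frac{12}{\left(a + 1\right)^{3}}$.

Setting $a = 2$:
$$I = - \frac{4}{9}.$$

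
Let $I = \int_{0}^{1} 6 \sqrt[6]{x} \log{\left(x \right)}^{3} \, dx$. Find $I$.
$- \frac{46656}{2401}$

Begin with the known integral
$$J(a) = \int_{0}^{1} 6 x^{a} \, dx = \frac{6}{a + 1}.$$

Differentiating under the integral sign brings down a factor of $\ln x$:
$$\frac{dJ}{da} = \int_{0}^{1} 6 x^{a} \log{\left(x \right)} \, dx = - \frac{6}{\left(a + 1\right)^{2}}.$$

Repeating $3$ times in total — each differentiation brings down another $\ln x$ — gives
$$\frac{d^{3}J}{da^{3}} = \int_{0}^{1} 6 x^{a} \log{\left(x \right)}^{3} \, dx = - \frac{36}{\left(a + 1\right)^{4}},$$
and the integrand here is exactly the target integrand, so $I = - \frac{36}{\left(a + 1\right)^{4}}$.

Setting $a = \frac{1}{6}$:
$$I = - \frac{46656}{2401}.$$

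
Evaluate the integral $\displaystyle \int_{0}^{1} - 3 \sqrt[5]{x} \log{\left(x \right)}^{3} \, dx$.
$\frac{625}{72}$

Begin with the known integral
$$J(a) = \int_{0}^{1} - 3 x^{a} \, dx = - \frac{3}{a + 1}.$$

Differentiating under the integral sign brings down a factor of $\ln x$:
$$\frac{dJ}{da} = \int_{0}^{1} - 3 x^{a} \log{\left(x \right)} \, dx = \frac{3}{\left(a + 1\right)^{2}}.$$

Repeating $3$ times in total — each differentiation brings down another $\ln x$ — gives
$$\frac{d^{3}J}{da^{3}} = \int_{0}^{1} - 3 x^{a} \log{\left(x \right)}^{3} \, dx = \frac{18}{\left(a + 1\right)^{4}},$$
and the integrand here is exactly the target integrand, so $I = \frac{18}{\left(a + 1\right)^{4}}$.

Setting $a = \frac{1}{5}$:
$$I = \frac{625}{72}.$$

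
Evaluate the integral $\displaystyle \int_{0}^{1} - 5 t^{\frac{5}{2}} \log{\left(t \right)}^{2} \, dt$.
$- \frac{80}{343}$

Consider the simpler parametrised integral
$$J(a) = \int_{0}^{1} - 5 t^{a} \, dt = - \frac{5}{a + 1}.$$

Differentiating under the integral sign brings down a factor of $\ln t$:
$$\frac{dJ}{da} = \int_{0}^{1} - 5 t^{a} \log{\left(t \right)} \, dt = \frac{5}{\left(a + 1\right)^{2}}.$$

Repeating twice in total — each differentiation brings down another $\ln t$ — gives
$$\frac{d^{2}J}{da^{2}} = \int_{0}^{1} - 5 t^{a} \log{\left(t \right)}^{2} \, dt = - \frac{10}{\left(a + 1\right)^{3}},$$
and the integrand here is exactly the target integrand, so $I = - \frac{10}{\left(a + 1\right)^{3}}$.

Setting $a = \frac{5}{2}$:
$$I = - \frac{80}{343}.$$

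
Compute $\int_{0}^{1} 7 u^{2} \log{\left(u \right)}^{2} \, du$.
$\frac{14}{27}$

Begin with the known integral
$$J(a) = \int_{0}^{1} 7 u^{a} \, du = \frac{7}{a + 1}.$$

Differentiating under the integral sign brings down a factor of $\ln u$:
$$\frac{dJ}{da} = \int_{0}^{1} 7 u^{a} \log{\left(u \right)} \, du = - \frac{7}{\left(a + 1\right)^{2}}.$$

Repeating twice in total — each differentiation brings down another $\ln u$ — gives
$$\frac{d^{2}J}{da^{2}} = \int_{0}^{1} 7 u^{a} \log{\left(u \right)}^{2} \, du = \frac{14}{\left(a + 1\right)^{3}},$$
and the integrand here is exactly the target integrand, so $I = \frac{14}{\left(a + 1\right)^{3}}$.

Setting $a = 2$:
$$I = \frac{14}{27}.$$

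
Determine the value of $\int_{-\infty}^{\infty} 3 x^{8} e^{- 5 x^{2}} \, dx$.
$\frac{63 \sqrt{5} \sqrt{\pi}}{10000}$

Start from the elementary integral
$$J(a) = \int_{-\infty}^{\infty} 3 e^{- a x^{2}} \, dx = \frac{3 \sqrt{\pi}}{\sqrt{a}}.$$

Differentiating under the integral sign brings down a factor of $(-x^2)$:
$$\frac{dJ}{da} = \int_{-\infty}^{\infty} - 3 x^{2} e^{- a x^{2}} \, dx = - \frac{3 \sqrt{\pi}}{2 a^{\frac{3}{2}}}.$$

Repeating $4$ times in total — each differentiation brings down another $(-x^2)$ — gives
$$\frac{d^{4}J}{da^{4}} = \int_{-\infty}^{\infty} 3 x^{8} e^{- a x^{2}} \, dx = \frac{315 \sqrt{\pi}}{16 a^{\frac{9}{2}}},$$
and the integrand here is exactly the target integrand, so $I = \frac{315 \sqrt{\pi}}{16 a^{\frac{9}{2}}}$.

Setting $a = 5$:
$$I = \frac{63 \sqrt{5} \sqrt{\pi}}{10000}.$$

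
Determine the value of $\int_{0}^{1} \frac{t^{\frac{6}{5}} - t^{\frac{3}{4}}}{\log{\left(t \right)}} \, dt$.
$- \log{\left(35 \right)} + \log{\left(44 \right)}$

Replace the exponent $\frac{3}{4}$ by a parameter $a$: let $I(a) = \int_{0}^{1} \frac{t^{\frac{6}{5}} - t^{a}}{\log{\left(t \right)}} \, dt$.

Since $\dfrac{\partial}{\partial a}\,t^{a} = t^{a} \ln t$, the $\ln t$ in the denominator cancels and
$$\frac{dI}{da} = \int_{0}^{1} -1 t^{a} \, dt = -1 \left[\frac{t^{a+1}}{a+1}\right]_0^1 = - \frac{1}{a + 1}.$$

Integrating with respect to $a$ gives $I(a) = - \log{\left(\frac{5 a}{11} + \frac{5}{11} \right)} + C$.

At $a = \frac{6}{5}$ the integrand is identically $0$, so $I(\frac{6}{5}) = 0$. The closed form gives $0$, hence $C = 0$.

Setting $a = \frac{3}{4}$:
$$I = - \log{\left(35 \right)} + \log{\left(44 \right)}.$$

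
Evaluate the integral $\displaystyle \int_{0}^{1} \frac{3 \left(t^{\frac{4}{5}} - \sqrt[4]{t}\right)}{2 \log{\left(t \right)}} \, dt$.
$\log{\left(\frac{216}{125} \right)}$

Consider the one-parameter family: let $I(a) = \int_{0}^{1} \frac{3 \left(- \sqrt[4]{t} + t^{a}\right)}{2 \log{\left(t \right)}} \, dt$.

Since $\dfrac{\partial}{\partial a}\,t^{a} = t^{a} \ln t$, the $\ln t$ in the denominator cancels and
$$\frac{dI}{da} = \int_{0}^{1} \frac{3}{2} t^{a} \, dt = \frac{3}{2} \left[\frac{t^{a+1}}{a+1}\right]_0^1 = \frac{3}{2 \left(a + 1\right)}.$$

Integrating with respect to $a$ gives $I(a) = \log{\left(\frac{8 \sqrt{5} \left(a + 1\right)^{\frac{3}{2}}}{25} \right)} + C$.

At $a = \frac{1}{4}$ the integrand is identically $0$, so $I(\frac{1}{4}) = 0$. The closed form gives $0$, hence $C = 0$.

Setting $a = \frac{4}{5}$:
$$I = \log{\left(\frac{216}{125} \right)}.$$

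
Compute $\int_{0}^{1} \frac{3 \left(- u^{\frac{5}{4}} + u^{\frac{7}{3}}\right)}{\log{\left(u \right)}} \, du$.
$- \log{\left(\frac{19683}{64000} \right)}$

Introduce a parameter $a$ in the exponent: let $I(a) = \int_{0}^{1} \frac{3 \left(u^{\frac{7}{3}} - u^{a}\right)}{\log{\left(u \right)}} \, du$.

Since $\dfrac{\partial}{\partial a}\,u^{a} = u^{a} \ln u$, the $\ln u$ in the denominator cancels and
$$\frac{dI}{da} = \int_{0}^{1} -3 u^{a} \, du = -3 \left[\frac{u^{a+1}}{a+1}\right]_0^1 = - \frac{3}{a + 1}.$$

Integrating with respect to $a$ gives $I(a) = - \log{\left(\frac{27 \left(a + 1\right)^{3}}{1000} \right)} + C$.

At $a = \frac{7}{3}$ the integrand is identically $0$, so $I(\frac{7}{3}) = 0$. The closed form gives $0$, hence $C = 0$.

Setting $a = \frac{5}{4}$:
$$I = - \log{\left(\frac{19683}{64000} \right)}.$$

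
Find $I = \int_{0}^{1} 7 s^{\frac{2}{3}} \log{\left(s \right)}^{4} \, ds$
$\frac{40824}{3125}$

Start from the elementary integral
$$J(a) = \int_{0}^{1} 7 s^{a} \, ds = \frac{7}{a + 1}.$$

Differentiating under the integral sign brings down a factor of $\ln s$:
$$\frac{dJ}{da} = \int_{0}^{1} 7 s^{a} \log{\left(s \right)} \, ds = - \frac{7}{\left(a + 1\right)^{2}}.$$

Repeating $4$ times in total — each differentiation brings down another $\ln s$ — gives
$$\frac{d^{4}J}{da^{4}} = \int_{0}^{1} 7 s^{a} \log{\left(s \right)}^{4} \, ds = \frac{168}{\left(a + 1\right)^{5}},$$
and the integrand here is exactly the target integrand, so $I = \frac{168}{\left(a + 1\right)^{5}}$.

Setting $a = \frac{2}{3}$:
$$I = \frac{40824}{3125}.$$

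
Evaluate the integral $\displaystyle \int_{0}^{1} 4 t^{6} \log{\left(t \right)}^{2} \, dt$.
$\frac{8}{343}$

Begin with the known integral
$$J(a) = \int_{0}^{1} 4 t^{a} \, dt = \frac{4}{a + 1}.$$

Differentiating under the integral sign brings down a factor of $\ln t$:
$$\frac{dJ}{da} = \int_{0}^{1} 4 t^{a} \log{\left(t \right)} \, dt = - \frac{4}{\left(a + 1\right)^{2}}.$$

Repeating twice in total — each differentiation brings down another $\ln t$ — gives
$$\frac{d^{2}J}{da^{2}} = \int_{0}^{1} 4 t^{a} \log{\left(t \right)}^{2} \, dt = \frac{8}{\left(a + 1\right)^{3}},$$
and the integrand here is exactly the target integrand, so $I = \frac{8}{\left(a + 1\right)^{3}}$.

Setting $a = 6$:
$$I = \frac{8}{343}.$$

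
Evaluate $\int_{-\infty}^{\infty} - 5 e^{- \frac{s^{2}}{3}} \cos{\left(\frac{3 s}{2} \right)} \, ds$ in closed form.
$- \frac{5 \sqrt{3} \sqrt{\pi}}{e^{\frac{27}{16}}}$

Let $b$ denote the cosine frequency and define $I(b) = \int_{-\infty}^{\infty} - 5 e^{- \frac{s^{2}}{3}} \cos{\left(b s \right)} \, ds$.

Differentiating under the integral sign,
$$I'(b) = \int_{-\infty}^{\infty} 5 s e^{- \frac{s^{2}}{3}} \sin{\left(b s \right)} \, ds.$$

Integrate $\int_{-\infty}^{\infty} s \sin(b s)\, e^{- \frac{s^{2}}{3}}\, ds$ by parts with $u = \sin(b s)$ and $dv = s\, e^{- \frac{s^{2}}{3}}\, ds$, giving $v = - \frac{3 e^{- \frac{s^{2}}{3}}}{2}$. The boundary term vanishes and
$$\int_{-\infty}^{\infty} s \sin(b s)\, e^{- \frac{s^{2}}{3}}\, ds = \frac{3 b}{2} \int_{-\infty}^{\infty} \cos(b s)\, e^{- \frac{s^{2}}{3}}\, ds,$$
so $I'(b) = - \frac{3 b}{2}\, I(b)$.

This is a separable first-order ODE; solving with the initial condition $I(0) = \int_{-\infty}^{\infty} - 5 e^{- \frac{s^{2}}{3}}\,ds = - 5 \sqrt{3} \sqrt{\pi}$ gives
$$I(b) = - 5 \sqrt{3} \sqrt{\pi} e^{- \frac{3 b^{2}}{4}}.$$

Setting $b = \frac{3}{2}$:
$$I = - \frac{5 \sqrt{3} \sqrt{\pi}}{e^{\frac{27}{16}}}.$$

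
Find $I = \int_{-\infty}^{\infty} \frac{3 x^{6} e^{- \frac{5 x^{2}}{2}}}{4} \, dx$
$\frac{9 \sqrt{10} \sqrt{\pi}}{500}$

Begin with the known integral
$$J(a) = \int_{-\infty}^{\infty} \frac{3 e^{- a x^{2}}}{4} \, dx = \frac{3 \sqrt{\pi}}{4 \sqrt{a}}.$$

Differentiating under the integral sign brings down a factor of $(-x^2)$:
$$\frac{dJ}{da} = \int_{-\infty}^{\infty} - \frac{3 x^{2} e^{- a x^{2}}}{4} \, dx = - \frac{3 \sqrt{\pi}}{8 a^{\frac{3}{2}}}.$$

Repeating $3$ times in total — each differentiation brings down another $(-x^2)$ — gives
$$\frac{d^{3}J}{da^{3}} = \int_{-\infty}^{\infty} - \frac{3 x^{6} e^{- a x^{2}}}{4} \, dx = - \frac{45 \sqrt{\pi}}{32 a^{\frac{7}{2}}},$$
and the integrand here is $(-1)^{3}$ times the target integrand, so $I = (-1)^{3}\,\frac{d^{3}J}{da^{3}} = \frac{45 \sqrt{\pi}}{32 a^{\frac{7}{2}}}$.

Setting $a = \frac{5}{2}$:
$$I = \frac{9 \sqrt{10} \sqrt{\pi}}{500}.$$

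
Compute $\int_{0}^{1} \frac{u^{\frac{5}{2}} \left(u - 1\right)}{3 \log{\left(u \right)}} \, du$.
$\log{\left(\frac{21^{\frac{2}{3}}}{7} \right)}$

Introduce a parameter $a$ in the exponent: let $I(a) = \int_{0}^{1} \frac{u^{\frac{7}{2}} - u^{a}}{3 \log{\left(u \right)}} \, du$.

Since $\dfrac{\partial}{\partial a}\,u^{a} = u^{a} \ln u$, the $\ln u$ in the denominator cancels and
$$\frac{dI}{da} = \int_{0}^{1} - \frac{1}{3} u^{a} \, du = - \frac{1}{3} \left[\frac{u^{a+1}}{a+1}\right]_0^1 = - \frac{1}{3 a + 3}.$$

Integrating with respect to $a$ gives $I(a) = - \frac{\log{\left(a + 1 \right)}}{3} - \frac{\log{\left(6 \right)}}{3} + \log{\left(3 \right)} + C$.

At $a = \frac{7}{2}$ the integrand is identically $0$, so $I(\frac{7}{2}) = 0$. The closed form gives $0$, hence $C = 0$.

Setting $a = \frac{5}{2}$:
$$I = \log{\left(\frac{21^{\frac{2}{3}}}{7} \right)}.$$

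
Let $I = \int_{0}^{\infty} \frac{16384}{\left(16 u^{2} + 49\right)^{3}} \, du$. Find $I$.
$\frac{768 \pi}{16807}$

Start from the standard arctangent integral
$$J(a) = \int_{0}^{\infty} \frac{4}{a^{2} + u^{2}} \, du = \frac{2 \pi}{a}.$$

Differentiating under the integral sign with respect to $a$,
$$\frac{dJ}{da} = \int_{0}^{\infty} - \frac{8 a}{\left(a^{2} + u^{2}\right)^{2}} \, du = - \frac{2 \pi}{a^{2}},$$
so $\int_{0}^{\infty} \frac{4}{\left(a^{2} + u^{2}\right)^{2}} \, du = \frac{\pi}{a^{3}}$.

Repeating — each differentiation of $1/(u^2+a^2)^j$ produces $-2ja/(u^2+a^2)^{j+1}$ — and dividing through by $-2ja$ at each step yields, after $2$ differentiations in total,
$$\int_{0}^{\infty} \frac{4}{\left(a^{2} + u^{2}\right)^{3}} \, du = \frac{3 \pi}{4 a^{5}}.$$

Setting $a = \frac{7}{4}$:
$$I = \frac{768 \pi}{16807}.$$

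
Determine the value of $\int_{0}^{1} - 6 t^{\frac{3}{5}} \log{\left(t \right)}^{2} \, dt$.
$- \frac{375}{128}$

Consider the simpler parametrised integral
$$J(a) = \int_{0}^{1} - 6 t^{a} \, dt = - \frac{6}{a + 1}.$$

Differentiating under the integral sign brings down a factor of $\ln t$:
$$\frac{dJ}{da} = \int_{0}^{1} - 6 t^{a} \log{\left(t \right)} \, dt = \frac{6}{\left(a + 1\right)^{2}}.$$

Repeating twice in total — each differentiation brings down another $\ln t$ — gives
$$\frac{d^{2}J}{da^{2}} = \int_{0}^{1} - 6 t^{a} \log{\left(t \right)}^{2} \, dt = - \frac{12}{\left(a + 1\right)^{3}},$$
and the integrand here is exactly the target integrand, so $I = - \frac{12}{\left(a + 1\right)^{3}}$.

Setting $a = \frac{3}{5}$:
$$I = - \frac{375}{128}.$$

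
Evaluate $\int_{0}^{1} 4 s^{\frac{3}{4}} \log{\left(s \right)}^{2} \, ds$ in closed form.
$\frac{512}{343}$

Consider the simpler parametrised integral
$$J(a) = \int_{0}^{1} 4 s^{a} \, ds = \frac{4}{a + 1}.$$

Differentiating under the integral sign brings down a factor of $\ln s$:
$$\frac{dJ}{da} = \int_{0}^{1} 4 s^{a} \log{\left(s \right)} \, ds = - \frac{4}{\left(a + 1\right)^{2}}.$$

Repeating twice in total — each differentiation brings down another $\ln s$ — gives
$$\frac{d^{2}J}{da^{2}} = \int_{0}^{1} 4 s^{a} \log{\left(s \right)}^{2} \, ds = \frac{8}{\left(a + 1\right)^{3}},$$
and the integrand here is exactly the target integrand, so $I = \frac{8}{\left(a + 1\right)^{3}}$.

Setting $a = \frac{3}{4}$:
$$I = \frac{512}{343}.$$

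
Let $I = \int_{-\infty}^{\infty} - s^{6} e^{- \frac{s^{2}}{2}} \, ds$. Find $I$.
$- 15 \sqrt{2} \sqrt{\pi}$

Consider the simpler parametrised integral
$$J(a) = \int_{-\infty}^{\infty} - e^{- a s^{2}} \, ds = - \frac{\sqrt{\pi}}{\sqrt{a}}.$$

Differentiating under the integral sign brings down a factor of $(-s^2)$:
$$\frac{dJ}{da} = \int_{-\infty}^{\infty} s^{2} e^{- a s^{2}} \, ds = \frac{\sqrt{\pi}}{2 a^{\frac{3}{2}}}.$$

Repeating $3$ times in total — each differentiation brings down another $(-s^2)$ — gives
$$\frac{d^{3}J}{da^{3}} = \int_{-\infty}^{\infty} s^{6} e^{- a s^{2}} \, ds = \frac{15 \sqrt{\pi}}{8 a^{\frac{7}{2}}},$$
and the integrand here is $(-1)^{3}$ times the target integrand, so $I = (-1)^{3}\,\frac{d^{3}J}{da^{3}} = - \frac{15 \sqrt{\pi}}{8 a^{\frac{7}{2}}}$.

Setting $a = \frac{1}{2}$:
$$I = - 15 \sqrt{2} \sqrt{\pi}.$$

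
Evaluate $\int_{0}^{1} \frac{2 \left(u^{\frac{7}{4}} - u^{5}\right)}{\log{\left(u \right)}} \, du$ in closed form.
$- \log{\left(\frac{576}{121} \right)}$

Replace the exponent $5$ by a parameter $a$: let $I(a) = \int_{0}^{1} \frac{2 \left(u^{\frac{7}{4}} - u^{a}\right)}{\log{\left(u \right)}} \, du$.

Since $\dfrac{\partial}{\partial a}\,u^{a} = u^{a} \ln u$, the $\ln u$ in the denominator cancels and
$$\frac{dI}{da} = \int_{0}^{1} -2 u^{a} \, du = -2 \left[\frac{u^{a+1}}{a+1}\right]_0^1 = - \frac{2}{a + 1}.$$

Integrating with respect to $a$ gives $I(a) = - \log{\left(\frac{16 \left(a + 1\right)^{2}}{121} \right)} + C$.

At $a = \frac{7}{4}$ the integrand is identically $0$, so $I(\frac{7}{4}) = 0$. The closed form gives $0$, hence $C = 0$.

Setting $a = 5$:
$$I = - \log{\left(\frac{576}{121} \right)}.$$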